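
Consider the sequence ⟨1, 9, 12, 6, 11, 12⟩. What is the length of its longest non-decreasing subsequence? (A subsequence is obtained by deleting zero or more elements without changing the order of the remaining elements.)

Let dp[i] be the longest non-decreasing subsequence ending at position i. Then dp = [1, 2, 3, 2, 3, 4].
The maximum is 4; one witness is 1, 9, 12, 12 at positions 1,2,3,6.

4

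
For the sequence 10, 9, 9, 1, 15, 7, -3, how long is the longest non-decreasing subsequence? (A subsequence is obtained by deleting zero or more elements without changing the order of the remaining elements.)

Let dp[i] be the longest non-decreasing subsequence ending at position i. Then dp = [1, 1, 2, 1, 3, 2, 1].
The maximum is 3; one witness is 9, 9, 15 at positions 2,3,5.

3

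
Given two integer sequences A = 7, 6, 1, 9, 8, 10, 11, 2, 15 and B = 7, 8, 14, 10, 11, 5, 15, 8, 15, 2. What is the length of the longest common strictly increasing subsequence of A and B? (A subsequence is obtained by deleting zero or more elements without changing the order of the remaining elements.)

For each value that appears in both, track the longest common increasing run ending there.
The best achievable length is 5; one witness is 7, 8, 10, 11, 15 (A-positions 1,5,6,7,9, B-positions 1,2,4,5,7).

5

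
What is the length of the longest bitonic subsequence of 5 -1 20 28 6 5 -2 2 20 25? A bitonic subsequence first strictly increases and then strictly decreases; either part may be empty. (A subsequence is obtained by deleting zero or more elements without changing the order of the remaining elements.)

Let inc[i] be the LIS ending at i and dec[i] the longest strictly decreasing subsequence starting at i. inc = [1, 1, 2, 3, 2, 2, 1, 2, 3, 4], dec = [3, 2, 4, 4, 3, 2, 1, 1, 1, 1].
max_i inc[i]+dec[i]−1 = 6, with one witness 5, 20, 28, 6, 5, 2.

6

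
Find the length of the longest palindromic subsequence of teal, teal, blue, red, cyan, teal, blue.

3

Using dp[i][j] = 2 + dp[i+1][j−1] if the ends match, else max(dp[i+1][j], dp[i][j−1]):
dp[1][7] = 3. A witness is blue teal blue at positions 3,6,7.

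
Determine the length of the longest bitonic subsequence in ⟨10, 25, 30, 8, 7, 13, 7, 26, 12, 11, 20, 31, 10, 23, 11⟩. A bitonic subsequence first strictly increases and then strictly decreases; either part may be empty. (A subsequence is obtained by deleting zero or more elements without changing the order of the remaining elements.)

7

One longest bitonic subsequence is 10, 25, 30, 26, 12, 11, 10 (positions 1,2,3,8,9,10,13): it rises to 30 then falls. Length 7 is optimal.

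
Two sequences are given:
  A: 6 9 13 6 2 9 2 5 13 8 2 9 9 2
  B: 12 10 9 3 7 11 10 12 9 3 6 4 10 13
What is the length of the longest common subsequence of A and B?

A longest common subsequence is 9, 6, 13 (length 3); the LCS DP confirms no longer common subsequence exists.

3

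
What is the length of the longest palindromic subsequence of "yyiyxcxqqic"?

5

Using dp[i][j] = 2 + dp[i+1][j−1] if the ends match, else max(dp[i+1][j], dp[i][j−1]):
dp[1][11] = 5. A witness is ixcxi at positions 3,5,6,7,10.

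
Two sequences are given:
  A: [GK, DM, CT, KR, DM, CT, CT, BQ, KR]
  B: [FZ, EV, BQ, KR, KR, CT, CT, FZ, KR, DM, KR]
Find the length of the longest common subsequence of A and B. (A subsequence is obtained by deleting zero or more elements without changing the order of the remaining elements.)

Backtracking the LCS table gives one alignment: CT (A3,B7) → KR (A4,B9) → DM (A5,B10) → KR (A9,B11).
So the longest common subsequence has length 4.

4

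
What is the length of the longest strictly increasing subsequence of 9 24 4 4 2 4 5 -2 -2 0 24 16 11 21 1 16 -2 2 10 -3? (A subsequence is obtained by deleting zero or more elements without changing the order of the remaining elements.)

5

Let dp[i] be the longest increasing subsequence ending at position i. Then dp = [1, 2, 1, 1, 1, 2, 3, 1, 1, 2, 4, 4, 4, 5, 3, 5, 1, 4, 5, 1].
The maximum is 5; one witness is 2, 4, 5, 16, 21 at positions 5,6,7,12,14.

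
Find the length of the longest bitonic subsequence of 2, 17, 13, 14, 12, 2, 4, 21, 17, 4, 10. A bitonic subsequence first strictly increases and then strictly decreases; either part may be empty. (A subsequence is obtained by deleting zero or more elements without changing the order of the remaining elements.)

Let inc[i] be the LIS ending at i and dec[i] the longest strictly decreasing subsequence starting at i. inc = [1, 2, 2, 3, 2, 1, 2, 4, 4, 2, 3], dec = [1, 4, 3, 3, 2, 1, 1, 3, 2, 1, 1].
max_i inc[i]+dec[i]−1 = 6, with one witness 2, 13, 14, 21, 17, 10.

6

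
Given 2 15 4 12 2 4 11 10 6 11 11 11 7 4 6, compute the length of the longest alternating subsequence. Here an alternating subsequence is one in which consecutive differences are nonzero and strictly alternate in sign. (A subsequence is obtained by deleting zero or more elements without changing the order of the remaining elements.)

Track the best alternating length ending on an up-step vs a down-step at each position: up/down = 1/1, 2/1, 2/3, 4/3, 1/5, 6/5, 6/5, 6/7, 6/7, 8/5, 8/5, 8/5, 8/9, 6/9, 10/9.
The maximum over both is 10; one such subsequence is 2, 15, 4, 12, 2, 11, 10, 11, 4, 6.

10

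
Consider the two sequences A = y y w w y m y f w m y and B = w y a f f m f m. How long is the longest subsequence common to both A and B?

A longest common subsequence is wymfm (length 5); the LCS DP confirms no longer common subsequence exists.

5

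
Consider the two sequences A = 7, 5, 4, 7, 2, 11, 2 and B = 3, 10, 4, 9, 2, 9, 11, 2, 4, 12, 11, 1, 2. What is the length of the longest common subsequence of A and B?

4

A longest common subsequence is 4, 2, 11, 2 (length 4); the LCS DP confirms no longer common subsequence exists.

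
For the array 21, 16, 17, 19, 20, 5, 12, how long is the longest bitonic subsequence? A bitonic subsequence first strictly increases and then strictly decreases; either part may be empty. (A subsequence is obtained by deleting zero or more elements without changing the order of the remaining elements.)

5

One longest bitonic subsequence is 16, 17, 19, 20, 12 (positions 2,3,4,5,7): it rises to 20 then falls. Length 5 is optimal.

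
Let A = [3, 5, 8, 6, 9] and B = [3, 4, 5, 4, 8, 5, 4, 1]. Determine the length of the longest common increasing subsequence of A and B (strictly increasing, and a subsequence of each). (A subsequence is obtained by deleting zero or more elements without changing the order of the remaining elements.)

3

A longest common strictly increasing subsequence is 3, 5, 8 (length 3); it appears in order in both A and B, and no longer such subsequence exists.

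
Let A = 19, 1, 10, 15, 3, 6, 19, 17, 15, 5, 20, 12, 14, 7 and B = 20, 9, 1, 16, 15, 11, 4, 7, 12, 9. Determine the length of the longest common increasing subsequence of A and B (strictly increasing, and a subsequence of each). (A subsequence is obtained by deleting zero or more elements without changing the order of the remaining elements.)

A longest common strictly increasing subsequence is 1, 15 (length 2); it appears in order in both A and B, and no longer such subsequence exists.

2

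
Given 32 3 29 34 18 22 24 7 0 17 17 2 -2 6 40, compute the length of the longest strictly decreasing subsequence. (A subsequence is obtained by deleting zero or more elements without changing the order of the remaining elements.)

6

Let dp[i] be the longest decreasing subsequence ending at position i. Then dp = [1, 2, 2, 1, 3, 3, 3, 4, 5, 4, 4, 5, 6, 5, 1].
The maximum is 6; one witness is 32, 29, 18, 7, 0, -2 at positions 1,3,5,8,9,13.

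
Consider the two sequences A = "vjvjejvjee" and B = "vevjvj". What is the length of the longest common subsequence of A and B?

Backtracking the LCS table gives one alignment: v (A1,B1) → v (A3,B3) → j (A6,B4) → v (A7,B5) → j (A8,B6).
So the longest common subsequence has length 5.

5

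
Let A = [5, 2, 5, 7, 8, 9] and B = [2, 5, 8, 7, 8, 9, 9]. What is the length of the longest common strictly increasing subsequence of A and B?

5

A longest common strictly increasing subsequence is 2, 5, 7, 8, 9 (length 5); it appears in order in both A and B, and no longer such subsequence exists.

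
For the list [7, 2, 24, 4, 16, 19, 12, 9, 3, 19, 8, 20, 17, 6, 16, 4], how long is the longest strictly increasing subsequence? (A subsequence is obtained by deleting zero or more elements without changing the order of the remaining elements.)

Let dp[i] be the longest increasing subsequence ending at position i. Then dp = [1, 1, 2, 2, 3, 4, 3, 3, 2, 4, 3, 5, 4, 3, 4, 3].
The maximum is 5; one witness is 2, 4, 16, 19, 20 at positions 2,4,5,6,12.

5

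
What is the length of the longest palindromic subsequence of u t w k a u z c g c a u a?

One longest palindromic subsequence is aucgcua (positions 5,6,8,9,10,12,13); it reads the same forward and backward, and the interval DP gives dp[1][13] = 7.

7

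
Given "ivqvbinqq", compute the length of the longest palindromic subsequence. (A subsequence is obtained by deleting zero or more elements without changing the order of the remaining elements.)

One longest palindromic subsequence is ivqvi (positions 1,2,3,4,6); it reads the same forward and backward, and the interval DP gives dp[1][9] = 5.

5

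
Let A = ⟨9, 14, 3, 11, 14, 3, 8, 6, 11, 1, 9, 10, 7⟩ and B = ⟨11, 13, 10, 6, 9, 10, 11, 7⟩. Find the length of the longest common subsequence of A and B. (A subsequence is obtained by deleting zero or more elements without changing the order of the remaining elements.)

5

Backtracking the LCS table gives one alignment: 11 (A4,B1) → 6 (A8,B4) → 9 (A11,B5) → 10 (A12,B6) → 7 (A13,B8).
So the longest common subsequence has length 5.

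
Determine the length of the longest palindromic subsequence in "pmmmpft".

5

One longest palindromic subsequence is pmmmp (positions 1,2,3,4,5); it reads the same forward and backward, and the interval DP gives dp[1][7] = 5.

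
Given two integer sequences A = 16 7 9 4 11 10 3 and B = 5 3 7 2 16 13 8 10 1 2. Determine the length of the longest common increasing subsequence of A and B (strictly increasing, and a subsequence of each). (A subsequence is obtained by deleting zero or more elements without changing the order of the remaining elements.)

2

For each value that appears in both, track the longest common increasing run ending there.
The best achievable length is 2; one witness is 7, 10 (A-positions 2,6, B-positions 3,8).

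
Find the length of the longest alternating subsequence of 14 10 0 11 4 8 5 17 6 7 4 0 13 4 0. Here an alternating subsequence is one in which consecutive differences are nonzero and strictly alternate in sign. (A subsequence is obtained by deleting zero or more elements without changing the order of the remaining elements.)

A longest alternating subsequence is 14, 10, 11, 4, 8, 5, 17, 6, 7, 4, 13, 4 (positions 1,2,4,5,6,7,8,9,10,11,13,14); its 11 consecutive differences strictly alternate in sign, and length 12 is optimal.

12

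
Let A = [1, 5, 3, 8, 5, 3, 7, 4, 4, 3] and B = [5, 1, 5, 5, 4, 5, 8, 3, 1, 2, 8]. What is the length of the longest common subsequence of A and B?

5

Backtracking the LCS table gives one alignment: 1 (A1,B2) → 5 (A2,B3) → 5 (A5,B4) → 4 (A8,B5) → 3 (A10,B8).
So the longest common subsequence has length 5.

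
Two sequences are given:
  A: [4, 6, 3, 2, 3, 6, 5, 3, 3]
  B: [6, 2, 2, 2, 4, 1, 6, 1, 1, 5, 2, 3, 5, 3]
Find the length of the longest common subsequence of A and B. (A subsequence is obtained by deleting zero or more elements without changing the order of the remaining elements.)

A longest common subsequence is 4, 6, 2, 3, 5, 3 (length 6); the LCS DP confirms no longer common subsequence exists.

6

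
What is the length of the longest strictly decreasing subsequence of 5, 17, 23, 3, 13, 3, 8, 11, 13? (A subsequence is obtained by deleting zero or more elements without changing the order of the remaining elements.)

Scanning left to right, the best length ending at each element is: 5→1, 17→1, 23→1, 3→2, 13→2, 3→3, 8→3, 11→3, 13→2.
So the longest decreasing subsequence has length 3, e.g. 17, 13, 3.

3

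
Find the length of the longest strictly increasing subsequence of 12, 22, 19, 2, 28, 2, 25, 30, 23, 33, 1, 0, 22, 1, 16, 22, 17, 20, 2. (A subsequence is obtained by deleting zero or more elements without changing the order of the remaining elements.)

Let dp[i] be the longest increasing subsequence ending at position i. Then dp = [1, 2, 2, 1, 3, 1, 3, 4, 3, 5, 1, 1, 3, 2, 3, 4, 4, 5, 3].
The maximum is 5; one witness is 12, 22, 28, 30, 33 at positions 1,2,5,8,10.

5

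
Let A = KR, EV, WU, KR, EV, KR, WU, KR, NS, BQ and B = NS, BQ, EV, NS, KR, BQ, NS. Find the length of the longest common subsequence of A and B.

A longest common subsequence is EV, KR, NS (length 3); the LCS DP confirms no longer common subsequence exists.

3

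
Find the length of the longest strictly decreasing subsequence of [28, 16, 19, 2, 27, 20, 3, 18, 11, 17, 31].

Scanning left to right, the best length ending at each element is: 28→1, 16→2, 19→2, 2→3, 27→2, 20→3, 3→4, 18→4, 11→5, 17→5, 31→1.
So the longest decreasing subsequence has length 5, e.g. 28, 27, 20, 18, 11.

5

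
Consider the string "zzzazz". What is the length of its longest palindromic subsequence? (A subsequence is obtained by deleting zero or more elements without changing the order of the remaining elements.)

5

Using dp[i][j] = 2 + dp[i+1][j−1] if the ends match, else max(dp[i+1][j], dp[i][j−1]):
dp[1][6] = 5. A witness is zzazz at positions 1,2,4,5,6.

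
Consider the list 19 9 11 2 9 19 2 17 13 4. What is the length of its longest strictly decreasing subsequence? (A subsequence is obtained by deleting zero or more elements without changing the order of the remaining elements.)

Let dp[i] be the longest decreasing subsequence ending at position i. Then dp = [1, 2, 2, 3, 3, 1, 4, 2, 3, 4].
The maximum is 4; one witness is 19, 11, 9, 2 at positions 1,3,5,7.

4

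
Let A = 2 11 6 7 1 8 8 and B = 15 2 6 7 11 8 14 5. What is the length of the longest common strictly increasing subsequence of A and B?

4

For each value that appears in both, track the longest common increasing run ending there.
The best achievable length is 4; one witness is 2, 6, 7, 8 (A-positions 1,3,4,6, B-positions 2,3,4,6).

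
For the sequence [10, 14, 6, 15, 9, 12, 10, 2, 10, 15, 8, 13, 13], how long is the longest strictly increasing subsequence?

4

Scanning left to right, the best length ending at each element is: 10→1, 14→2, 6→1, 15→3, 9→2, 12→3, 10→3, 2→1, 10→3, 15→4, 8→2, 13→4, 13→4.
So the longest increasing subsequence has length 4, e.g. 6, 9, 12, 15.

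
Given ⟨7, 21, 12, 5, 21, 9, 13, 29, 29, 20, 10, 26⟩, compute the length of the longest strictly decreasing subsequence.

Scanning left to right, the best length ending at each element is: 7→1, 21→1, 12→2, 5→3, 21→1, 9→3, 13→2, 29→1, 29→1, 20→2, 10→3, 26→2.
So the longest decreasing subsequence has length 3, e.g. 21, 12, 5.

3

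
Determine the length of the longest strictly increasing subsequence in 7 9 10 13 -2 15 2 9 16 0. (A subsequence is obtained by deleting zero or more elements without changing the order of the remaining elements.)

6

One longest increasing subsequence is 7, 9, 10, 13, 15, 16 (positions 1,2,3,4,6,9), of length 6; no longer one exists.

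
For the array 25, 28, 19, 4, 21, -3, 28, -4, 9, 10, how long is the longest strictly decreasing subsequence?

5

One longest decreasing subsequence is 25, 19, 4, -3, -4 (positions 1,3,4,6,8), of length 5; no longer one exists.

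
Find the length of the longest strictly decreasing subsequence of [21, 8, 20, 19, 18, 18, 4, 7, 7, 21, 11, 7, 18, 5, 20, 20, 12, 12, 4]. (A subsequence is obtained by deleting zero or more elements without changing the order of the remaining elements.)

Scanning left to right, the best length ending at each element is: 21→1, 8→2, 20→2, 19→3, 18→4, 18→4, 4→5, 7→5, 7→5, 21→1, 11→5, 7→6, 18→4, 5→7, 20→2, 20→2, 12→5, 12→5, 4→8.
So the longest decreasing subsequence has length 8, e.g. 21, 20, 19, 18, 11, 7, 5, 4.

8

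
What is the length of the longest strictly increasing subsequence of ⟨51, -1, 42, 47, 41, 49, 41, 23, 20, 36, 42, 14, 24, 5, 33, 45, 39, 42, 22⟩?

6

One longest increasing subsequence is -1, 23, 24, 33, 39, 42 (positions 2,8,13,15,17,18), of length 6; no longer one exists.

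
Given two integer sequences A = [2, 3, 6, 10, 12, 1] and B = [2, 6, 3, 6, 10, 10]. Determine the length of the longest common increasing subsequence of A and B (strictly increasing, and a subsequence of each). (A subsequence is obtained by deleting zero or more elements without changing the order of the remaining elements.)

A longest common strictly increasing subsequence is 2, 3, 6, 10 (length 4); it appears in order in both A and B, and no longer such subsequence exists.

4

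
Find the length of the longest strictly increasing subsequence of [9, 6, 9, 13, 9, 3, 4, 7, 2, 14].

4

One longest increasing subsequence is 6, 9, 13, 14 (positions 2,3,4,10), of length 4; no longer one exists.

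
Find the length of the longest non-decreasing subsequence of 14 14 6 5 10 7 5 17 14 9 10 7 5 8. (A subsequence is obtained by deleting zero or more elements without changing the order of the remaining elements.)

4

Let dp[i] be the longest non-decreasing subsequence ending at position i. Then dp = [1, 2, 1, 1, 2, 2, 2, 3, 3, 3, 4, 3, 3, 4].
The maximum is 4; one witness is 6, 7, 9, 10 at positions 3,6,10,11.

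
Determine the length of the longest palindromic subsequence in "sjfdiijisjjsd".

7

One longest palindromic subsequence is sjjsjjs (positions 1,2,7,9,10,11,12); it reads the same forward and backward, and the interval DP gives dp[1][13] = 7.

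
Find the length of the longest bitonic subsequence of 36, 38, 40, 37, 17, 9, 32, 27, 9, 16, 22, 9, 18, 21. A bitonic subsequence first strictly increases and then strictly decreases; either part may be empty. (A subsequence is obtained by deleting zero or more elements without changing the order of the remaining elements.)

8

One longest bitonic subsequence is 36, 38, 40, 37, 32, 27, 22, 21 (positions 1,2,3,4,7,8,11,14): it rises to 40 then falls. Length 8 is optimal.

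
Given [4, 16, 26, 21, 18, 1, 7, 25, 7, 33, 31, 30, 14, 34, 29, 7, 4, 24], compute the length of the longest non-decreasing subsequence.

6

Let dp[i] be the longest non-decreasing subsequence ending at position i. Then dp = [1, 2, 3, 3, 3, 1, 2, 4, 3, 5, 5, 5, 4, 6, 5, 4, 2, 5].
The maximum is 6; one witness is 4, 16, 21, 25, 33, 34 at positions 1,2,4,8,10,14.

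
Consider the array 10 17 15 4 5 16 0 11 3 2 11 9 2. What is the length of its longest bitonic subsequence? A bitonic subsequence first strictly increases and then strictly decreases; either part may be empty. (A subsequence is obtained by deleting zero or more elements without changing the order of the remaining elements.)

6

One longest bitonic subsequence is 10, 17, 16, 11, 9, 2 (positions 1,2,6,11,12,13): it rises to 17 then falls. Length 6 is optimal.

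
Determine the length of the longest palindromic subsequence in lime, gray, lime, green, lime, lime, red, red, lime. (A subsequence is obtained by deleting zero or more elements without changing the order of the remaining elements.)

5

One longest palindromic subsequence is lime lime lime lime lime (positions 1,3,5,6,9); it reads the same forward and backward, and the interval DP gives dp[1][9] = 5.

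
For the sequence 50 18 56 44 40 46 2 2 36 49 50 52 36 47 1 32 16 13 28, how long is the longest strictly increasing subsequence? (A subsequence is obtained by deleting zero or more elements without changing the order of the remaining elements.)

One longest increasing subsequence is 18, 44, 46, 49, 50, 52 (positions 2,4,6,10,11,12), of length 6; no longer one exists.

6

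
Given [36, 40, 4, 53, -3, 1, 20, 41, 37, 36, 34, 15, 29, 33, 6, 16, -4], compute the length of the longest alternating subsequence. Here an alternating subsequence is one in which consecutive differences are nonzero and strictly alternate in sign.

Track the best alternating length ending on an up-step vs a down-step at each position: up/down = 1/1, 2/1, 1/3, 4/1, 1/5, 6/5, 6/5, 6/5, 6/7, 6/7, 6/7, 6/7, 8/7, 8/7, 6/9, 10/9, 1/11.
The maximum over both is 11; one such subsequence is 36, 40, 4, 53, -3, 20, 15, 29, 6, 16, -4.

11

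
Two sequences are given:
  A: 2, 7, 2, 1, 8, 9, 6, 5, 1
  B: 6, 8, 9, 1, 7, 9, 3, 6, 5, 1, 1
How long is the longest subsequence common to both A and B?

A longest common subsequence is 7, 9, 6, 5, 1 (length 5); the LCS DP confirms no longer common subsequence exists.

5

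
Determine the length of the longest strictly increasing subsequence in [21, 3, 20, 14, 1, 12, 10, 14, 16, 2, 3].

One longest increasing subsequence is 3, 12, 14, 16 (positions 2,6,8,9), of length 4; no longer one exists.

4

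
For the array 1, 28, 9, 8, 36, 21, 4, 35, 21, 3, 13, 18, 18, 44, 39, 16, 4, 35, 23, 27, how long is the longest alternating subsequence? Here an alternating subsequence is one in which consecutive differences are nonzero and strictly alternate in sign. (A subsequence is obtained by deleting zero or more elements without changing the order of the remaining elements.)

12

A longest alternating subsequence is 1, 28, 9, 36, 21, 35, 3, 18, 16, 35, 23, 27 (positions 1,2,3,5,6,8,10,12,16,18,19,20); its 11 consecutive differences strictly alternate in sign, and length 12 is optimal.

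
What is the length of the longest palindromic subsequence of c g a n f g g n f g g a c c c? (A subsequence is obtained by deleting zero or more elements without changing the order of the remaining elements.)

Using dp[i][j] = 2 + dp[i+1][j−1] if the ends match, else max(dp[i+1][j], dp[i][j−1]):
dp[1][15] = 9. A witness is caggfggac at positions 1,3,6,7,9,10,11,12,15.

9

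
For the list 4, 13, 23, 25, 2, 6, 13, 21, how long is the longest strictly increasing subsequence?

4

Let dp[i] be the longest increasing subsequence ending at position i. Then dp = [1, 2, 3, 4, 1, 2, 3, 4].
The maximum is 4; one witness is 4, 13, 23, 25 at positions 1,2,3,4.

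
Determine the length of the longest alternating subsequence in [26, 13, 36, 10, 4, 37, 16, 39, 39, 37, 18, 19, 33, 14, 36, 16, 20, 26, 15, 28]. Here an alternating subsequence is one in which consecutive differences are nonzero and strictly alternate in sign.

Track the best alternating length ending on an up-step vs a down-step at each position: up/down = 1/1, 1/2, 3/1, 1/4, 1/4, 5/1, 5/6, 7/1, 7/1, 7/8, 7/8, 9/8, 9/8, 5/10, 11/8, 11/12, 13/12, 13/12, 11/14, 15/12.
The maximum over both is 15; one such subsequence is 26, 13, 36, 10, 37, 16, 39, 18, 19, 14, 36, 16, 20, 15, 28.

15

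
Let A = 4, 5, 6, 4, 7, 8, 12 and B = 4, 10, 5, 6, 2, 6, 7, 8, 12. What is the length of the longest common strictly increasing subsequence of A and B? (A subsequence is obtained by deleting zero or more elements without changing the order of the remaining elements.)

6

A longest common strictly increasing subsequence is 4, 5, 6, 7, 8, 12 (length 6); it appears in order in both A and B, and no longer such subsequence exists.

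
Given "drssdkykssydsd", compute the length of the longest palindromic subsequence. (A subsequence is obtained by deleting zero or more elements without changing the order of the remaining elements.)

10

Using dp[i][j] = 2 + dp[i+1][j−1] if the ends match, else max(dp[i+1][j], dp[i][j−1]):
dp[1][14] = 10. A witness is dsdyssydsd at positions 1,3,5,7,9,10,11,12,13,14.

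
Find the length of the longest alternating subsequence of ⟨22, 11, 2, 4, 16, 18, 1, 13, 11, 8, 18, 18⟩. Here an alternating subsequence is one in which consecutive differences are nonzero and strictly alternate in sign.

7

A longest alternating subsequence is 22, 2, 4, 1, 13, 11, 18 (positions 1,3,4,7,8,9,11); its 6 consecutive differences strictly alternate in sign, and length 7 is optimal.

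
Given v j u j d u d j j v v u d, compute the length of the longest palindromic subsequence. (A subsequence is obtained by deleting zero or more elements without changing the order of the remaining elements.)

9

One longest palindromic subsequence is vjjdudjjv (positions 1,2,4,5,6,7,8,9,11); it reads the same forward and backward, and the interval DP gives dp[1][13] = 9.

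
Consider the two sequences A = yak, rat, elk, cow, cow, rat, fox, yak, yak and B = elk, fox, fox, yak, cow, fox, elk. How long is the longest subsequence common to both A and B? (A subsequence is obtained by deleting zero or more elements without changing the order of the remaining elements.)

Backtracking the LCS table gives one alignment: yak (A1,B4) → cow (A5,B5) → fox (A7,B6).
So the longest common subsequence has length 3.

3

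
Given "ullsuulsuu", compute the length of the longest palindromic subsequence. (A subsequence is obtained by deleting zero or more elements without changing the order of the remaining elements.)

6

One longest palindromic subsequence is usuusu (positions 1,4,5,6,8,10); it reads the same forward and backward, and the interval DP gives dp[1][10] = 6.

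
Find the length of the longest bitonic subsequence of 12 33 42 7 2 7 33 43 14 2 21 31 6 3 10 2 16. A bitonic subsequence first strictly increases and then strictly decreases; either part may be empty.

8

Let inc[i] be the LIS ending at i and dec[i] the longest strictly decreasing subsequence starting at i. inc = [1, 2, 3, 1, 1, 2, 3, 4, 3, 1, 4, 5, 2, 2, 3, 1, 4], dec = [5, 5, 6, 4, 1, 4, 5, 5, 4, 1, 4, 4, 3, 2, 2, 1, 1].
max_i inc[i]+dec[i]−1 = 8, with one witness 12, 33, 42, 33, 31, 6, 3, 2.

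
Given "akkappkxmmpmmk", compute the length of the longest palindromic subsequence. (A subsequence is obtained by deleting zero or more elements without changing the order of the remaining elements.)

7

One longest palindromic subsequence is kmmpmmk (positions 2,9,10,11,12,13,14); it reads the same forward and backward, and the interval DP gives dp[1][14] = 7.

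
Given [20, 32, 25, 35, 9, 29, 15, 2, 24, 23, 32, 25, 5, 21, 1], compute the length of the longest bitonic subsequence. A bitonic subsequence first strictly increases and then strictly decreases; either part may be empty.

8

Let inc[i] be the LIS ending at i and dec[i] the longest strictly decreasing subsequence starting at i. inc = [1, 2, 2, 3, 1, 3, 2, 1, 3, 3, 4, 4, 2, 3, 1], dec = [4, 6, 5, 6, 3, 5, 3, 2, 4, 3, 4, 3, 2, 2, 1].
max_i inc[i]+dec[i]−1 = 8, with one witness 20, 32, 35, 29, 24, 23, 21, 1.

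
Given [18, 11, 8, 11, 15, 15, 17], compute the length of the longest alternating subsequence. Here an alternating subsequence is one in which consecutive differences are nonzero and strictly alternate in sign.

3

Track the best alternating length ending on an up-step vs a down-step at each position: up/down = 1/1, 1/2, 1/2, 3/2, 3/2, 3/2, 3/2.
The maximum over both is 3; one such subsequence is 18, 8, 11.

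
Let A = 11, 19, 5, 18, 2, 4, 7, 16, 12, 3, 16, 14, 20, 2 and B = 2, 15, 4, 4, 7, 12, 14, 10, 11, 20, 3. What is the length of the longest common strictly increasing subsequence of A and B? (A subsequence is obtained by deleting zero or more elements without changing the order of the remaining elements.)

For each value that appears in both, track the longest common increasing run ending there.
The best achievable length is 6; one witness is 2, 4, 7, 12, 14, 20 (A-positions 5,6,7,9,12,13, B-positions 1,3,5,6,7,10).

6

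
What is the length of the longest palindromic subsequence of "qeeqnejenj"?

5

One longest palindromic subsequence is nejen (positions 5,6,7,8,9); it reads the same forward and backward, and the interval DP gives dp[1][10] = 5.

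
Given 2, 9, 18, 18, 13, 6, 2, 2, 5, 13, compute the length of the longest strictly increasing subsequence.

One longest increasing subsequence is 2, 9, 18 (positions 1,2,3), of length 3; no longer one exists.

3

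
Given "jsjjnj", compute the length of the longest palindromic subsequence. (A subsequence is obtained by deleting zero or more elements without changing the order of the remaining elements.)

4

Using dp[i][j] = 2 + dp[i+1][j−1] if the ends match, else max(dp[i+1][j], dp[i][j−1]):
dp[1][6] = 4. A witness is jjjj at positions 1,3,4,6.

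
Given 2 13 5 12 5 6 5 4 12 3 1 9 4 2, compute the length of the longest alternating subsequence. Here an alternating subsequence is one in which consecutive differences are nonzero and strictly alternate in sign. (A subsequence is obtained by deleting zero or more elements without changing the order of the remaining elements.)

Track the best alternating length ending on an up-step vs a down-step at each position: up/down = 1/1, 2/1, 2/3, 4/3, 2/5, 6/5, 2/7, 2/7, 8/3, 2/9, 1/9, 10/9, 10/11, 10/11.
The maximum over both is 11; one such subsequence is 2, 13, 5, 12, 5, 6, 5, 12, 3, 9, 4.

11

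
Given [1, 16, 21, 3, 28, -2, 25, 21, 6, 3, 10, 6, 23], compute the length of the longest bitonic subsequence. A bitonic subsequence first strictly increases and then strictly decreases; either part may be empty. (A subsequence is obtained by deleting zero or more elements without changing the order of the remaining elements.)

8

One longest bitonic subsequence is 1, 16, 21, 28, 25, 21, 10, 6 (positions 1,2,3,5,7,8,11,12): it rises to 28 then falls. Length 8 is optimal.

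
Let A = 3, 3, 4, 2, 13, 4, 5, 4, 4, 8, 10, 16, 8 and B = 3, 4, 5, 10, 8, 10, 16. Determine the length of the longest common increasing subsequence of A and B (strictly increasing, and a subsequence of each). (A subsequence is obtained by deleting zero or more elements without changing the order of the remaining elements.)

6

For each value that appears in both, track the longest common increasing run ending there.
The best achievable length is 6; one witness is 3, 4, 5, 8, 10, 16 (A-positions 1,3,7,10,11,12, B-positions 1,2,3,5,6,7).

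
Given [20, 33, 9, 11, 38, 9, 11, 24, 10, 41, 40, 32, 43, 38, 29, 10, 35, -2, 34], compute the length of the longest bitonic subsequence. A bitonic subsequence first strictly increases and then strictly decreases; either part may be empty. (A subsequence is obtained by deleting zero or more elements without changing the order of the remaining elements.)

Let inc[i] be the LIS ending at i and dec[i] the longest strictly decreasing subsequence starting at i. inc = [1, 2, 1, 2, 3, 1, 2, 3, 2, 4, 4, 4, 5, 5, 4, 2, 5, 1, 5], dec = [4, 5, 2, 3, 5, 2, 3, 3, 2, 6, 5, 4, 5, 4, 3, 2, 2, 1, 1].
max_i inc[i]+dec[i]−1 = 9, with one witness 20, 33, 38, 41, 40, 38, 29, 10, -2.

9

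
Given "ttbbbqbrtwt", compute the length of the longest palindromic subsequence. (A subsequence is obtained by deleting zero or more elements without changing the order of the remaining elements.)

8

One longest palindromic subsequence is ttbbbbtt (positions 1,2,3,4,5,7,9,11); it reads the same forward and backward, and the interval DP gives dp[1][11] = 8.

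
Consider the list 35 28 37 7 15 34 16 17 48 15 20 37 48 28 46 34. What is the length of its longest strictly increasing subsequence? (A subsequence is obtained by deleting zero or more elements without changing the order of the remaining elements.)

Scanning left to right, the best length ending at each element is: 35→1, 28→1, 37→2, 7→1, 15→2, 34→3, 16→3, 17→4, 48→5, 15→2, 20→5, 37→6, 48→7, 28→6, 46→7, 34→7.
So the longest increasing subsequence has length 7, e.g. 7, 15, 16, 17, 20, 37, 48.

7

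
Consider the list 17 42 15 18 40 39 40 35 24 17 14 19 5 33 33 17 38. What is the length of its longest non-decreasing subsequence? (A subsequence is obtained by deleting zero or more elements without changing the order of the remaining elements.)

Scanning left to right, the best length ending at each element is: 17→1, 42→2, 15→1, 18→2, 40→3, 39→3, 40→4, 35→3, 24→3, 17→2, 14→1, 19→3, 5→1, 33→4, 33→5, 17→3, 38→6.
So the longest non-decreasing subsequence has length 6, e.g. 17, 18, 24, 33, 33, 38.

6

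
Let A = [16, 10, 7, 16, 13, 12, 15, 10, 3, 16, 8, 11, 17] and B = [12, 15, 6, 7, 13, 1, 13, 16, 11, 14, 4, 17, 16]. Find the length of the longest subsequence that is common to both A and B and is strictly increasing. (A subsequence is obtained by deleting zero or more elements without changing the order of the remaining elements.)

4

A longest common strictly increasing subsequence is 12, 15, 16, 17 (length 4); it appears in order in both A and B, and no longer such subsequence exists.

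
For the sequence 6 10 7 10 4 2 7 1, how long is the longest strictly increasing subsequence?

3

One longest increasing subsequence is 6, 7, 10 (positions 1,3,4), of length 3; no longer one exists.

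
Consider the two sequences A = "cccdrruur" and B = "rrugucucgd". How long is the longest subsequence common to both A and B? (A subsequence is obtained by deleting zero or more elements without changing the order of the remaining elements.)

4

A longest common subsequence is rruu (length 4); the LCS DP confirms no longer common subsequence exists.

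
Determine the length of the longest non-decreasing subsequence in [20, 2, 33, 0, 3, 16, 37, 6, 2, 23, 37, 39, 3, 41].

Scanning left to right, the best length ending at each element is: 20→1, 2→1, 33→2, 0→1, 3→2, 16→3, 37→4, 6→3, 2→2, 23→4, 37→5, 39→6, 3→3, 41→7.
So the longest non-decreasing subsequence has length 7, e.g. 2, 3, 16, 37, 37, 39, 41.

7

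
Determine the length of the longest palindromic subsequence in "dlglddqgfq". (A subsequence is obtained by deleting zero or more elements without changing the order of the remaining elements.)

5

Using dp[i][j] = 2 + dp[i+1][j−1] if the ends match, else max(dp[i+1][j], dp[i][j−1]):
dp[1][10] = 5. A witness is dlgld at positions 1,2,3,4,6.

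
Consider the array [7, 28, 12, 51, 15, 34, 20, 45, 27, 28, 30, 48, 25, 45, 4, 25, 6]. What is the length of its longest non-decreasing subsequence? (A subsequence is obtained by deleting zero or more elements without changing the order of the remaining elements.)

8

One longest non-decreasing subsequence is 7, 12, 15, 20, 27, 28, 30, 48 (positions 1,3,5,7,9,10,11,12), of length 8; no longer one exists.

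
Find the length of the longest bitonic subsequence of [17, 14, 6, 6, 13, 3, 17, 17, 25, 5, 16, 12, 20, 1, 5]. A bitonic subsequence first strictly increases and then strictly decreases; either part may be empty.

7

Let inc[i] be the LIS ending at i and dec[i] the longest strictly decreasing subsequence starting at i. inc = [1, 1, 1, 1, 2, 1, 3, 3, 4, 2, 3, 3, 4, 1, 2], dec = [5, 4, 3, 3, 3, 2, 4, 4, 4, 2, 3, 2, 2, 1, 1].
max_i inc[i]+dec[i]−1 = 7, with one witness 6, 13, 17, 25, 16, 12, 5.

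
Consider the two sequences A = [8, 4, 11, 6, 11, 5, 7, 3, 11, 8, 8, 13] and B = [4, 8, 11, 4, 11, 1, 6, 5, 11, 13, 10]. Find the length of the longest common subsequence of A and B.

Backtracking the LCS table gives one alignment: 8 (A1,B2) → 4 (A2,B4) → 11 (A3,B5) → 6 (A4,B7) → 5 (A6,B8) → 11 (A9,B9) → 13 (A12,B10).
So the longest common subsequence has length 7.

7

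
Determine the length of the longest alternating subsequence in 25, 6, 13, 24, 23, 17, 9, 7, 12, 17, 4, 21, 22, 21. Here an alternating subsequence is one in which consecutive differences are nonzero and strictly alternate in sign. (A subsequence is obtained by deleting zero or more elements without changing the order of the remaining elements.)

8

A longest alternating subsequence is 25, 6, 13, 9, 12, 4, 22, 21 (positions 1,2,3,7,9,11,13,14); its 7 consecutive differences strictly alternate in sign, and length 8 is optimal.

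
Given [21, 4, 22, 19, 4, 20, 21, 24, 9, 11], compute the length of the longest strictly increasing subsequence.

5

Scanning left to right, the best length ending at each element is: 21→1, 4→1, 22→2, 19→2, 4→1, 20→3, 21→4, 24→5, 9→2, 11→3.
So the longest increasing subsequence has length 5, e.g. 4, 19, 20, 21, 24.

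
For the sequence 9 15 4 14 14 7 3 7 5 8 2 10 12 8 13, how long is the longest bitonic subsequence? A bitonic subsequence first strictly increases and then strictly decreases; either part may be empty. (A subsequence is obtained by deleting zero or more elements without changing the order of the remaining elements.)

Let inc[i] be the LIS ending at i and dec[i] the longest strictly decreasing subsequence starting at i. inc = [1, 2, 1, 2, 2, 2, 1, 2, 2, 3, 1, 4, 5, 3, 6], dec = [4, 5, 3, 4, 4, 3, 2, 3, 2, 2, 1, 2, 2, 1, 1].
max_i inc[i]+dec[i]−1 = 6, with one witness 9, 15, 14, 7, 5, 2.

6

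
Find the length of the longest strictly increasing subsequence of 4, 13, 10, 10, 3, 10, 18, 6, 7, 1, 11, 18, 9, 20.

Scanning left to right, the best length ending at each element is: 4→1, 13→2, 10→2, 10→2, 3→1, 10→2, 18→3, 6→2, 7→3, 1→1, 11→4, 18→5, 9→4, 20→6.
So the longest increasing subsequence has length 6, e.g. 4, 6, 7, 11, 18, 20.

6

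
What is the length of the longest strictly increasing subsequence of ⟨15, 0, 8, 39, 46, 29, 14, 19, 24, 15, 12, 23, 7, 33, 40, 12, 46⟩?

One longest increasing subsequence is 0, 8, 14, 19, 24, 33, 40, 46 (positions 2,3,7,8,9,14,15,17), of length 8; no longer one exists.

8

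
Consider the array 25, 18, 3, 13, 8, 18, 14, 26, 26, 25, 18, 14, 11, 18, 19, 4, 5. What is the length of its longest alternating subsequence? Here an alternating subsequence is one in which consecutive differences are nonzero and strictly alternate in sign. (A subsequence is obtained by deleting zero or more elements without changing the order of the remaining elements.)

Track the best alternating length ending on an up-step vs a down-step at each position: up/down = 1/1, 1/2, 1/2, 3/2, 3/4, 5/2, 5/6, 7/1, 7/1, 7/8, 7/8, 5/8, 5/8, 9/8, 9/8, 3/10, 11/10.
The maximum over both is 11; one such subsequence is 25, 3, 13, 8, 18, 14, 26, 14, 18, 4, 5.

11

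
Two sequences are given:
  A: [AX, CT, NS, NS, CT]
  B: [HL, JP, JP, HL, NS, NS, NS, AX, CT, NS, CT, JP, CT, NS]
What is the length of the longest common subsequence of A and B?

Backtracking the LCS table gives one alignment: AX (A1,B8) → CT (A2,B9) → NS (A3,B10) → NS (A4,B14).
So the longest common subsequence has length 4.

4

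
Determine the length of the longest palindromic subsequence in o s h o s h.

3

One longest palindromic subsequence is hsh (positions 3,5,6); it reads the same forward and backward, and the interval DP gives dp[1][6] = 3.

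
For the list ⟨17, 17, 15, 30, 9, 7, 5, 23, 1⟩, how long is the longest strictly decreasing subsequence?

Let dp[i] be the longest decreasing subsequence ending at position i. Then dp = [1, 1, 2, 1, 3, 4, 5, 2, 6].
The maximum is 6; one witness is 17, 15, 9, 7, 5, 1 at positions 1,3,5,6,7,9.

6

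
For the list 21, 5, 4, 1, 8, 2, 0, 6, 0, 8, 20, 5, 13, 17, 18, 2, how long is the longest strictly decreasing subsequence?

5

Scanning left to right, the best length ending at each element is: 21→1, 5→2, 4→3, 1→4, 8→2, 2→4, 0→5, 6→3, 0→5, 8→2, 20→2, 5→4, 13→3, 17→3, 18→3, 2→5.
So the longest decreasing subsequence has length 5, e.g. 21, 5, 4, 1, 0.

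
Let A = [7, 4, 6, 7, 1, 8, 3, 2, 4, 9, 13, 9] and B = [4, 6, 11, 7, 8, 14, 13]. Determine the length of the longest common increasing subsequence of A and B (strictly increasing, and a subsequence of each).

5

For each value that appears in both, track the longest common increasing run ending there.
The best achievable length is 5; one witness is 4, 6, 7, 8, 13 (A-positions 2,3,4,6,11, B-positions 1,2,4,5,7).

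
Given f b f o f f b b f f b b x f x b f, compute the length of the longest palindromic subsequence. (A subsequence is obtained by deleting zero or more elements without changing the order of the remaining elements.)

12

One longest palindromic subsequence is fbfbbffbbfbf (positions 1,2,6,7,8,9,10,11,12,14,16,17); it reads the same forward and backward, and the interval DP gives dp[1][17] = 12.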